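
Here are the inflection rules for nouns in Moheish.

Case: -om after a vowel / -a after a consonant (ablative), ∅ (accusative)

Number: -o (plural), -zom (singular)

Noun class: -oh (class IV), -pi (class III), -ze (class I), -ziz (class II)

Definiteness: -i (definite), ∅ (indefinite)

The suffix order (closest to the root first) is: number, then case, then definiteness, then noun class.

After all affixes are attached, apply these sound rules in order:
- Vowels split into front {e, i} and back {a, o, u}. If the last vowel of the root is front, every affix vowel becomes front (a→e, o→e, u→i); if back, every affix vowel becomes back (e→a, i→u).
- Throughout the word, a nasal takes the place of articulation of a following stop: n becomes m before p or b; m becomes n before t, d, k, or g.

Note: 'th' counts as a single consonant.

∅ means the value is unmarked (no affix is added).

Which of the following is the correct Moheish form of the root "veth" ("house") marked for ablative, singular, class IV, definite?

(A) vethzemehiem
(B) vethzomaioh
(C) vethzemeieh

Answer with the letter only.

Attach number singular -zom → vethzom.
Attach case ablative -a (after consonant 'm') → vethzoma.
Attach definiteness definite -i → vethzomai.
Attach noun class class IV -oh → vethzomaioh.
Apply vowel harmony: vethzomaioh → vethzemeieh.
Nasal assimilation: no change.
So the correct form is vethzemeieh, option (C).
(A) vethzemehiem is wrong: it has the affixes in the wrong order.
(B) vethzomaioh is wrong: it fails to apply the sound rule(s).

C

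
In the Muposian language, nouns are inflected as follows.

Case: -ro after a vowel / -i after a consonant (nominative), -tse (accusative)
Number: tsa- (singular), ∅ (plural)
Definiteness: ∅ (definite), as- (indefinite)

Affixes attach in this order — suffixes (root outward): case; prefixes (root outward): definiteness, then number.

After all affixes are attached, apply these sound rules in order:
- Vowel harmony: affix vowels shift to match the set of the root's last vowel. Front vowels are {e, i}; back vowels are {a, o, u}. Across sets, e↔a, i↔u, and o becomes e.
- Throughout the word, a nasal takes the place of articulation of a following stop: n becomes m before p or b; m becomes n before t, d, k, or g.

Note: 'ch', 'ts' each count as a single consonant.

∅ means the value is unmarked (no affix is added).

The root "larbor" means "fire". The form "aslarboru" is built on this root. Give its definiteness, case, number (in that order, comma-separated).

indefinite, nominative, plural

Segment: as-larbor-i.
definiteness: as- → indefinite.
case: -ro/i → nominative.
number: ∅ → plural.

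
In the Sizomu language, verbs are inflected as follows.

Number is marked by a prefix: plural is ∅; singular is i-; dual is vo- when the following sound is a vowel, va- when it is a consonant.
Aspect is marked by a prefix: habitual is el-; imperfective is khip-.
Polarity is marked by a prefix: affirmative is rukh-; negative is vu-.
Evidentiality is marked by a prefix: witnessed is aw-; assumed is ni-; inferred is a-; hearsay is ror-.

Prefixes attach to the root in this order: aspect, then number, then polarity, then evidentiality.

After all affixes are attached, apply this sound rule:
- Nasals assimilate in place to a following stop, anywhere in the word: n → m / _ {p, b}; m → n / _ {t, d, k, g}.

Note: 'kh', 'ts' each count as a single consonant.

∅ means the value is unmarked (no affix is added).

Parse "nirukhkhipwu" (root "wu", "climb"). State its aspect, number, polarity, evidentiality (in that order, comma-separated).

imperfective, plural, affirmative, assumed

Segment: ni-rukh-khip-wu.
aspect: khip- → imperfective.
number: ∅ → plural.
polarity: rukh- → affirmative.
evidentiality: ni- → assumed.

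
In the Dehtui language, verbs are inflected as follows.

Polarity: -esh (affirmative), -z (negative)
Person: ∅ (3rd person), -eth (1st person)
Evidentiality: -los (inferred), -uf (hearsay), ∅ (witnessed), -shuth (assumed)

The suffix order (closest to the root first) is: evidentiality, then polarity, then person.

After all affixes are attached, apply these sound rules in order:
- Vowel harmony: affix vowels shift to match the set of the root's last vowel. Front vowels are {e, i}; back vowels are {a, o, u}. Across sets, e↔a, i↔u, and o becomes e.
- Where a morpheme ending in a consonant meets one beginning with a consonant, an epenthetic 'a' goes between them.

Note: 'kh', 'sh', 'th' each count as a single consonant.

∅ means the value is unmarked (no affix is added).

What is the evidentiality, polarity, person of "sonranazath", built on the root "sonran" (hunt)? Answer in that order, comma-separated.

Segment: sonran-z-eth.
evidentiality: ∅ → witnessed.
polarity: -z → negative.
person: -eth → 1st person.

witnessed, negative, 1st person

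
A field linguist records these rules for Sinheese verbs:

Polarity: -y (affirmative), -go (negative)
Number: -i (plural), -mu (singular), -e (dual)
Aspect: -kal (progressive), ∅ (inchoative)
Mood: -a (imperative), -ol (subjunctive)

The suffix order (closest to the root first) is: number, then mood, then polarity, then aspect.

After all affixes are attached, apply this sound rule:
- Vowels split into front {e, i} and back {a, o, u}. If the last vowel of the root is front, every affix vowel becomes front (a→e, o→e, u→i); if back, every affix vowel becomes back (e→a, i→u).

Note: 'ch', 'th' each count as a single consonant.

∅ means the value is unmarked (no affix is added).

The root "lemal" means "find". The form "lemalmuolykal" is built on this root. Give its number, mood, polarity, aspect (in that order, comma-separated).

singular, subjunctive, affirmative, progressive

Segment: lemal-mu-ol-y-kal.
number: -mu → singular.
mood: -ol → subjunctive.
polarity: -y → affirmative.
aspect: -kal → progressive.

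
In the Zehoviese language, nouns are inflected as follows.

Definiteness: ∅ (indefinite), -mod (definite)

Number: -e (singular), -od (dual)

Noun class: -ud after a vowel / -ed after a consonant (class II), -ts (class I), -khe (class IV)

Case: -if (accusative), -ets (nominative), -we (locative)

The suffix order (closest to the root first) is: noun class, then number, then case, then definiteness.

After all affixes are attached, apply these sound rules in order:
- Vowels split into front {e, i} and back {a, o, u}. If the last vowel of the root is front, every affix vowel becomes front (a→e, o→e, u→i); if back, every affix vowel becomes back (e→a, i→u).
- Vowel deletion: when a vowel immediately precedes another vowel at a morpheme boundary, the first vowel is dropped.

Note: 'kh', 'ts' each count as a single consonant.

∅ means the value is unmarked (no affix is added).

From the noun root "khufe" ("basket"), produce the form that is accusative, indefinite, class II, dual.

khufidedif

Attach noun class class II -ud (after vowel 'e') → khufeud.
Attach number dual -od → khufeudod.
Attach case accusative -if → khufeudodif.
definiteness = indefinite: zero marking, form stays khufeudodif.
Apply vowel harmony: khufeudodif → khufeidedif.
Apply vowel deletion: khufeidedif → khufidedif.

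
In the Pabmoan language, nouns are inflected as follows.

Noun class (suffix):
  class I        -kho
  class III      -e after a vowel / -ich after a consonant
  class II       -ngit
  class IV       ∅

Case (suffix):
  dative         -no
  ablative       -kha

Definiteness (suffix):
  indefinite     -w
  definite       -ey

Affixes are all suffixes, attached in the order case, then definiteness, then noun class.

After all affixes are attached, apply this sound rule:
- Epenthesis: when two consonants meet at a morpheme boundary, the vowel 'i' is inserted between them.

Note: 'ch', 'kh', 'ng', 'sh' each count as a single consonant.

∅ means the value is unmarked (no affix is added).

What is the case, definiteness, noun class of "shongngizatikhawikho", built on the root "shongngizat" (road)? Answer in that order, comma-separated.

ablative, indefinite, class I

Segment: shongngizat-kha-w-kho.
case: -kha → ablative.
definiteness: -w → indefinite.
noun class: -kho → class I.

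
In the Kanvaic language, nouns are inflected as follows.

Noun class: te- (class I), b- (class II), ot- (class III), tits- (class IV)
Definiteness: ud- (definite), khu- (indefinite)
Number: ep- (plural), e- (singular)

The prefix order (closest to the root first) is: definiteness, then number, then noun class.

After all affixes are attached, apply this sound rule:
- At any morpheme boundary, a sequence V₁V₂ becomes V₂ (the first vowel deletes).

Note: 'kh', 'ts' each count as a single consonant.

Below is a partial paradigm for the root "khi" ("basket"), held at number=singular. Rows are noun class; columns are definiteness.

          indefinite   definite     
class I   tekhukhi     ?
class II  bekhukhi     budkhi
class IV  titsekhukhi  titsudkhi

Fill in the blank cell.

tudkhi

Attach definiteness definite ud- → udkhi.
Attach number singular e- → eudkhi.
Attach noun class class I te- → teeudkhi.
Apply vowel deletion: teeudkhi → tudkhi.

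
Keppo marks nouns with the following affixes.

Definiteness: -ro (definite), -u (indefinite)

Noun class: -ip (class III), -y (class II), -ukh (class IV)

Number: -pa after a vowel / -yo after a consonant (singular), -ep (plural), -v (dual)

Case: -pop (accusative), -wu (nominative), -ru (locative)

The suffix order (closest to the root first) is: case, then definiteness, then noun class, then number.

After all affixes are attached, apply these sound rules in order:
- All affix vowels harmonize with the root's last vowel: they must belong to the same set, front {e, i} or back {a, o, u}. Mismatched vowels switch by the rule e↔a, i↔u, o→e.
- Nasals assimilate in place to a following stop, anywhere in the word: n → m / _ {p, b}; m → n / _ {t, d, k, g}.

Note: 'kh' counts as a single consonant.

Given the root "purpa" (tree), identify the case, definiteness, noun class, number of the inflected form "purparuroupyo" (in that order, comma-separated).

Segment: purpa-ru-ro-ip-yo.
case: -ru → locative.
definiteness: -ro → definite.
noun class: -ip → class III.
number: -pa/yo → singular.

locative, definite, class III, singular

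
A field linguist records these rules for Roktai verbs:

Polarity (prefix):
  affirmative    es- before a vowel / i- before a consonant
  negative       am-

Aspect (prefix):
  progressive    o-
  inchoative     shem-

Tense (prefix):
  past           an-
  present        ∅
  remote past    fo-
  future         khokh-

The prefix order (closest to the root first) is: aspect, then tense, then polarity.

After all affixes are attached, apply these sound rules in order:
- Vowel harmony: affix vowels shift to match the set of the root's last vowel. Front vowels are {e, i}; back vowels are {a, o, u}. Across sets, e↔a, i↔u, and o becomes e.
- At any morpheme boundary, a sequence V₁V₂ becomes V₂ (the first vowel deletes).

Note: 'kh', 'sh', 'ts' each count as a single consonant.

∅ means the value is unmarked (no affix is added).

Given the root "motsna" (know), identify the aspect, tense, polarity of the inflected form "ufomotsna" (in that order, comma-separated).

progressive, remote past, affirmative

Segment: i-fo-o-motsna.
aspect: o- → progressive.
tense: fo- → remote past.
polarity: es/i- → affirmative.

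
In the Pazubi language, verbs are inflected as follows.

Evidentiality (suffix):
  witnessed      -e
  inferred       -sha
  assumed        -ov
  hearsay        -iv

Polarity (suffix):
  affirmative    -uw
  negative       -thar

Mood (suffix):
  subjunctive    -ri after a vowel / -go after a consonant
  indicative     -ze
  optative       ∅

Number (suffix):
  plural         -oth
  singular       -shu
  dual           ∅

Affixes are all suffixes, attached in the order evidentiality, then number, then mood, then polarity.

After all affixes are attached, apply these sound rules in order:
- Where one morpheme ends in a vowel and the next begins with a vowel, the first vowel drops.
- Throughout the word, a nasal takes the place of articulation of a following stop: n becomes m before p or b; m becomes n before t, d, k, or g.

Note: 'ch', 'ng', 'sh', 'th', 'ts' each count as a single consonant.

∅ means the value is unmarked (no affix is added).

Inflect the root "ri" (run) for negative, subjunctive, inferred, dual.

Attach evidentiality inferred -sha → risha.
number = dual: zero marking, form stays risha.
Attach mood subjunctive -ri (after vowel 'a') → rishari.
Attach polarity negative -thar → risharithar.
Vowel deletion: no change.
Nasal assimilation: no change.

risharithar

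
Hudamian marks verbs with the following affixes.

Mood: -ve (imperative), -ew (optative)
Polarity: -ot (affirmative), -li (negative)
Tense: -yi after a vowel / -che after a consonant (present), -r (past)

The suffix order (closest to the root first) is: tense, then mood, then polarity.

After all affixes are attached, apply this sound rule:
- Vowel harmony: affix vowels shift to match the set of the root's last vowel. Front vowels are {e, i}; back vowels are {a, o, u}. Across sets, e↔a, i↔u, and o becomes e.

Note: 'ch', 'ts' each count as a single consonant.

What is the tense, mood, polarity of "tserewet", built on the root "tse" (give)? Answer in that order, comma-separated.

past, optative, affirmative

Segment: tse-r-ew-ot.
tense: -r → past.
mood: -ew → optative.
polarity: -ot → affirmative.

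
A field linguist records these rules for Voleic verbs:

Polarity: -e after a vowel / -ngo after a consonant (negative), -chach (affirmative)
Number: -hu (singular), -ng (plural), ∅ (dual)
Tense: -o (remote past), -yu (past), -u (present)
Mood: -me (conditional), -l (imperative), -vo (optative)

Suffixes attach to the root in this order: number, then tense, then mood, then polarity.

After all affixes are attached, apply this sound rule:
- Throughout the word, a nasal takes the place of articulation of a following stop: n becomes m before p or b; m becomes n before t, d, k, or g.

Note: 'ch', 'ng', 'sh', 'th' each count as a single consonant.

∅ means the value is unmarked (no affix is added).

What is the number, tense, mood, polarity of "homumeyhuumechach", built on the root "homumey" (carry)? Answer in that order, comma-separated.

Segment: homumey-hu-u-me-chach.
number: -hu → singular.
tense: -u → present.
mood: -me → conditional.
polarity: -chach → affirmative.

singular, present, conditional, affirmative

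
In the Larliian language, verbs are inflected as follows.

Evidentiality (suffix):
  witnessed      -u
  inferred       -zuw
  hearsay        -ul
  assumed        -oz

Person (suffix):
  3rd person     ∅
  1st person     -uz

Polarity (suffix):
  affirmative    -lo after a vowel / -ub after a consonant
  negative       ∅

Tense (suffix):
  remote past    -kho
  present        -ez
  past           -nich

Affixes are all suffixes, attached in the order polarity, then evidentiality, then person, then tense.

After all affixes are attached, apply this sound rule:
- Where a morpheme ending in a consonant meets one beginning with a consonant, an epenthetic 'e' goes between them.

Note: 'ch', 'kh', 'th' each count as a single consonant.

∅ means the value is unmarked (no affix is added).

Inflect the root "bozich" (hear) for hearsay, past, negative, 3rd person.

polarity = negative: zero marking, form stays bozich.
Attach evidentiality hearsay -ul → bozichul.
person = 3rd person: zero marking, form stays bozichul.
Attach tense past -nich → bozichulnich.
Apply epenthesis: bozichulnich → bozichulenich.

bozichulenich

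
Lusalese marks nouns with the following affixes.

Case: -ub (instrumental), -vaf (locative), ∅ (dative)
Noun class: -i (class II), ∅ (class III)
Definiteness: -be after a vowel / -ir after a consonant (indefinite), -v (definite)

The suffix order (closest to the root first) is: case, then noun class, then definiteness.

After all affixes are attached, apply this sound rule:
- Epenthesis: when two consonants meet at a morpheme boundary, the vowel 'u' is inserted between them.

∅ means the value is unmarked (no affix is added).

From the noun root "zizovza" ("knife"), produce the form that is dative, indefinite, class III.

case = dative: zero marking, form stays zizovza.
noun class = class III: zero marking, form stays zizovza.
Attach definiteness indefinite -be (after vowel 'a') → zizovzabe.
Epenthesis: no change.

zizovzabe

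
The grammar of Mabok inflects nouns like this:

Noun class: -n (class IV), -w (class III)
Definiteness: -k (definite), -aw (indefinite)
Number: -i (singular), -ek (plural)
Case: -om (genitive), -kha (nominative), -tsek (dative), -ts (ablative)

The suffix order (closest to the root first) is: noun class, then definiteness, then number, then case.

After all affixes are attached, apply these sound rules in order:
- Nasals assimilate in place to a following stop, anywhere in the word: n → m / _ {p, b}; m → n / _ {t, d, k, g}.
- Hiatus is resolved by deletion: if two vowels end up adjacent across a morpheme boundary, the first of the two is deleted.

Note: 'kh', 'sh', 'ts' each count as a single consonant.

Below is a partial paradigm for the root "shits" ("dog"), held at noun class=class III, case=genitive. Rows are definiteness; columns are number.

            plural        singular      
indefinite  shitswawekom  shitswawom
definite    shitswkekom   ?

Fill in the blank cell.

Attach noun class class III -w → shitsw.
Attach definiteness definite -k → shitswk.
Attach number singular -i → shitswki.
Attach case genitive -om → shitswkiom.
Nasal assimilation: no change.
Apply vowel deletion: shitswkiom → shitswkom.

shitswkom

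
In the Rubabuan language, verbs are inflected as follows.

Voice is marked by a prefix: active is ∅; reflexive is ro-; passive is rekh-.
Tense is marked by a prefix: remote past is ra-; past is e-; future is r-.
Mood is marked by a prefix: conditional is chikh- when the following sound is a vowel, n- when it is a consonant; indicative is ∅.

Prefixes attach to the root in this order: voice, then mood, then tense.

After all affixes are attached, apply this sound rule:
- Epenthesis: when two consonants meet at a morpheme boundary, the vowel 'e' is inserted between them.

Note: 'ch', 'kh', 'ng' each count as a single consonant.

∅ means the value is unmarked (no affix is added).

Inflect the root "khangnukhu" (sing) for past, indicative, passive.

erekhekhangnukhu

Attach voice passive rekh- → rekhkhangnukhu.
mood = indicative: zero marking, form stays rekhkhangnukhu.
Attach tense past e- → erekhkhangnukhu.
Apply epenthesis: erekhkhangnukhu → erekhekhangnukhu.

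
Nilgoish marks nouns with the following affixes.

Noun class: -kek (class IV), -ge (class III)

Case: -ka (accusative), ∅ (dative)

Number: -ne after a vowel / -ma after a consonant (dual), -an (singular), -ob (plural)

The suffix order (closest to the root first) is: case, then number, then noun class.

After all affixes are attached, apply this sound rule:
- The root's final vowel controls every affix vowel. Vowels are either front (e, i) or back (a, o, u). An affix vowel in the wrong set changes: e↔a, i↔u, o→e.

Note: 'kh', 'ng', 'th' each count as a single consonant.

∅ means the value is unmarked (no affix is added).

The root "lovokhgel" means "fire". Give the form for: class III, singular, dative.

lovokhgelenge

case = dative: zero marking, form stays lovokhgel.
Attach number singular -an → lovokhgelan.
Attach noun class class III -ge → lovokhgelange.
Apply vowel harmony: lovokhgelange → lovokhgelenge.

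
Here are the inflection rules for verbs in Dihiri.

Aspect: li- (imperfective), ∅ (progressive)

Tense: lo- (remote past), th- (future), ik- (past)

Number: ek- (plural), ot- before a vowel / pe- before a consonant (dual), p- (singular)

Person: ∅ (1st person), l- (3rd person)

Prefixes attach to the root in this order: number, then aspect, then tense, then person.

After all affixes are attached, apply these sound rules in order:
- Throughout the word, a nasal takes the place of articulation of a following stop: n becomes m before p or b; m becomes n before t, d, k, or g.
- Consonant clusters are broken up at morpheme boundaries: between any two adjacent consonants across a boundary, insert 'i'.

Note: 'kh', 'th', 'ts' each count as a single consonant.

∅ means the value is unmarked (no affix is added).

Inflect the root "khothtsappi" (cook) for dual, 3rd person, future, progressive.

lithipekhothtsappi

Attach number dual pe- (before consonant 'kh') → pekhothtsappi.
aspect = progressive: zero marking, form stays pekhothtsappi.
Attach tense future th- → thpekhothtsappi.
Attach person 3rd person l- → lthpekhothtsappi.
Nasal assimilation: no change.
Apply epenthesis: lthpekhothtsappi → lithipekhothtsappi.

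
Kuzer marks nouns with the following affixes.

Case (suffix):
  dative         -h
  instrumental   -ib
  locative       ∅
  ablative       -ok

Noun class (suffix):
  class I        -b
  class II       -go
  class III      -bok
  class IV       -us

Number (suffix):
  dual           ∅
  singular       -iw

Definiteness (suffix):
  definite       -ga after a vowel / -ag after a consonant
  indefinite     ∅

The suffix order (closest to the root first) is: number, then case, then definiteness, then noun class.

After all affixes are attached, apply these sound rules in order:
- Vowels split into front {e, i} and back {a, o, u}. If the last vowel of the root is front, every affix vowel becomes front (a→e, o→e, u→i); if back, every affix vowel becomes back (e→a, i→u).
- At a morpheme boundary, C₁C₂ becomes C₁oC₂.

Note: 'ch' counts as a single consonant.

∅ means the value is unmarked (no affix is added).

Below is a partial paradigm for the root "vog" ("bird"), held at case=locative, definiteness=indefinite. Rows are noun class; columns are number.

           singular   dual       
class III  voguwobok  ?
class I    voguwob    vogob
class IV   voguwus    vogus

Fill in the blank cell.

vogobok

number = dual: zero marking, form stays vog.
case = locative: zero marking, form stays vog.
definiteness = indefinite: zero marking, form stays vog.
Attach noun class class III -bok → vogbok.
Vowel harmony: no change.
Apply epenthesis: vogbok → vogobok.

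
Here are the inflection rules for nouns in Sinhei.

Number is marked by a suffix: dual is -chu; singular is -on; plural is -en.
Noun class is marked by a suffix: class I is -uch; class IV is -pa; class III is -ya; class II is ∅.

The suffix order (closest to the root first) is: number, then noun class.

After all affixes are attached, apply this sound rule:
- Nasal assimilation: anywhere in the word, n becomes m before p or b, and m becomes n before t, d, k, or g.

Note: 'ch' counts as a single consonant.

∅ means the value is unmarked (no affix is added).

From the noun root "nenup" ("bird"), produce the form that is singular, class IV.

nenupompa

Attach number singular -on → nenupon.
Attach noun class class IV -pa → nenuponpa.
Apply nasal assimilation: nenuponpa → nenupompa.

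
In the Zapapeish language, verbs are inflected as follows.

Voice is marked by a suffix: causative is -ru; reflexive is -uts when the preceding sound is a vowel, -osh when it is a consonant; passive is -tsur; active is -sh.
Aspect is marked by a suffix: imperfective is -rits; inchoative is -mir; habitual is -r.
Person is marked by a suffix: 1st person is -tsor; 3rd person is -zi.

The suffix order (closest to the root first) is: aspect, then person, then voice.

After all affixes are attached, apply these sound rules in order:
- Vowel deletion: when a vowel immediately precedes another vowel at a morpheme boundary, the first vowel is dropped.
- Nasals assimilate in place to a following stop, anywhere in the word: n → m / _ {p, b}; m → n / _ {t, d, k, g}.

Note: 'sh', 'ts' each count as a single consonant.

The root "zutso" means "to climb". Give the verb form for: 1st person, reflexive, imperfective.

Attach aspect imperfective -rits → zutsorits.
Attach person 1st person -tsor → zutsoritstsor.
Attach voice reflexive -osh (after consonant 'r') → zutsoritstsorosh.
Vowel deletion: no change.
Nasal assimilation: no change.

zutsoritstsorosh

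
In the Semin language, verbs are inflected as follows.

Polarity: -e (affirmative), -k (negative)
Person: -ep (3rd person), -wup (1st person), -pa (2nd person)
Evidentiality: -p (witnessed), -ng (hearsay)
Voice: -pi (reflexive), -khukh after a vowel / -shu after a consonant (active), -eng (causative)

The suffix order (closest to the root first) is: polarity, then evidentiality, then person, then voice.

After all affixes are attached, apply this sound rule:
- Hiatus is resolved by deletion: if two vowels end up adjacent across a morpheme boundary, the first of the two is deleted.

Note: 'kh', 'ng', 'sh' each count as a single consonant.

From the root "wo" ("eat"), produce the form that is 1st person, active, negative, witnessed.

wokpwupshu

Attach polarity negative -k → wok.
Attach evidentiality witnessed -p → wokp.
Attach person 1st person -wup → wokpwup.
Attach voice active -shu (after consonant 'p') → wokpwupshu.
Vowel deletion: no change.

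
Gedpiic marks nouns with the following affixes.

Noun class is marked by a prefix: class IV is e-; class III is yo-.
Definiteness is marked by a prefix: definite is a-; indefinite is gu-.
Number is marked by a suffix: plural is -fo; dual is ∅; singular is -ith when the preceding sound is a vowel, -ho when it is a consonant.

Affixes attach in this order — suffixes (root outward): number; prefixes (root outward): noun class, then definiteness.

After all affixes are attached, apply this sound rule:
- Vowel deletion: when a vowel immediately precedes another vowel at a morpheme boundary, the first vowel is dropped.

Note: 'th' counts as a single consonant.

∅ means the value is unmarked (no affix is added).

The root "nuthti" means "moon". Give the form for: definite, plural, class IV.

Attach number plural -fo → nuthtifo.
Attach noun class class IV e- → enuthtifo.
Attach definiteness definite a- → aenuthtifo.
Apply vowel deletion: aenuthtifo → enuthtifo.

enuthtifo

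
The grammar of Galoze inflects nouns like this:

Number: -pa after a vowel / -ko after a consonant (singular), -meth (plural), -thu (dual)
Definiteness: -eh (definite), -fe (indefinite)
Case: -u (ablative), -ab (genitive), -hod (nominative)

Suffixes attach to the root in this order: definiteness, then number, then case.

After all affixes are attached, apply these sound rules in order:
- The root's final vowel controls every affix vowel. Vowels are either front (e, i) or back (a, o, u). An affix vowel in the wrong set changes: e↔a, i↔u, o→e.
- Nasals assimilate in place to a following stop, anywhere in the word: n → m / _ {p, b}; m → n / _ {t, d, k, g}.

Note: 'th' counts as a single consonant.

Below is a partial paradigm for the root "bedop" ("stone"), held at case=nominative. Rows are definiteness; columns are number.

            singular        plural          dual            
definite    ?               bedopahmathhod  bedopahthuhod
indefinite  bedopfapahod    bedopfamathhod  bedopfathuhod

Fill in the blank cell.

Attach definiteness definite -eh → bedopeh.
Attach number singular -ko (after consonant 'h') → bedopehko.
Attach case nominative -hod → bedopehkohod.
Apply vowel harmony: bedopehkohod → bedopahkohod.
Nasal assimilation: no change.

bedopahkohod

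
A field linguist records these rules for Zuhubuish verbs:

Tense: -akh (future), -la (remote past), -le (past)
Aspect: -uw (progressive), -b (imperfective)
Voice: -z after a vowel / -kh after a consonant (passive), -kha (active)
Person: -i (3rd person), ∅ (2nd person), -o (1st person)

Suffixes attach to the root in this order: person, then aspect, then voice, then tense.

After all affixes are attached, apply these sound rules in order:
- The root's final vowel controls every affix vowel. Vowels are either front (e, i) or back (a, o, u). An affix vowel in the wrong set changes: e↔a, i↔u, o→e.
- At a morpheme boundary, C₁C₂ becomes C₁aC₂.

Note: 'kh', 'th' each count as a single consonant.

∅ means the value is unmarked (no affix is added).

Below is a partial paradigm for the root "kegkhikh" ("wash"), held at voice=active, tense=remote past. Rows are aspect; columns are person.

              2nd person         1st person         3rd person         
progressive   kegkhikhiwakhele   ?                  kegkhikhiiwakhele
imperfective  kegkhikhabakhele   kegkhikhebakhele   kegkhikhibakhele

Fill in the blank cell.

Attach person 1st person -o → kegkhikho.
Attach aspect progressive -uw → kegkhikhouw.
Attach voice active -kha → kegkhikhouwkha.
Attach tense remote past -la → kegkhikhouwkhala.
Apply vowel harmony: kegkhikhouwkhala → kegkhikheiwkhele.
Apply epenthesis: kegkhikheiwkhele → kegkhikheiwakhele.

kegkhikheiwakhele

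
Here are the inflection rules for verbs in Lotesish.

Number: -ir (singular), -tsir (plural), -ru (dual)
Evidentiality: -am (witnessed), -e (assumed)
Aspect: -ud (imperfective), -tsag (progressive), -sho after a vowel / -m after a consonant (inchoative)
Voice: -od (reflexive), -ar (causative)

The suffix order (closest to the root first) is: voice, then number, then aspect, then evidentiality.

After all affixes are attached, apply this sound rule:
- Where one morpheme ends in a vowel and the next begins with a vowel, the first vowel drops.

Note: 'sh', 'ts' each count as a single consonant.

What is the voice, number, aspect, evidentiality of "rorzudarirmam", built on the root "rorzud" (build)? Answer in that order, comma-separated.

causative, singular, inchoative, witnessed

Segment: rorzud-ar-ir-m-am.
voice: -ar → causative.
number: -ir → singular.
aspect: -sho/m → inchoative.
evidentiality: -am → witnessed.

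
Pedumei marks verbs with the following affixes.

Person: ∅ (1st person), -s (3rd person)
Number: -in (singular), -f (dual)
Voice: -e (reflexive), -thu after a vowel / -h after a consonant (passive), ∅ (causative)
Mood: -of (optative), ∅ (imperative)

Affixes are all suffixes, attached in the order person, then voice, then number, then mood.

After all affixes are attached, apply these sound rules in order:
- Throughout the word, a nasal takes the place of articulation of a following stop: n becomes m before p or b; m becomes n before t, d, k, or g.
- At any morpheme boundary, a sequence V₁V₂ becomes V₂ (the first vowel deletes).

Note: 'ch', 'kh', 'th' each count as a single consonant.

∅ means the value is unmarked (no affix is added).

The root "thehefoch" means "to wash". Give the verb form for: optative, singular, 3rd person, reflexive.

Attach person 3rd person -s → thehefochs.
Attach voice reflexive -e → thehefochse.
Attach number singular -in → thehefochsein.
Attach mood optative -of → thehefochseinof.
Nasal assimilation: no change.
Apply vowel deletion: thehefochseinof → thehefochsinof.

thehefochsinof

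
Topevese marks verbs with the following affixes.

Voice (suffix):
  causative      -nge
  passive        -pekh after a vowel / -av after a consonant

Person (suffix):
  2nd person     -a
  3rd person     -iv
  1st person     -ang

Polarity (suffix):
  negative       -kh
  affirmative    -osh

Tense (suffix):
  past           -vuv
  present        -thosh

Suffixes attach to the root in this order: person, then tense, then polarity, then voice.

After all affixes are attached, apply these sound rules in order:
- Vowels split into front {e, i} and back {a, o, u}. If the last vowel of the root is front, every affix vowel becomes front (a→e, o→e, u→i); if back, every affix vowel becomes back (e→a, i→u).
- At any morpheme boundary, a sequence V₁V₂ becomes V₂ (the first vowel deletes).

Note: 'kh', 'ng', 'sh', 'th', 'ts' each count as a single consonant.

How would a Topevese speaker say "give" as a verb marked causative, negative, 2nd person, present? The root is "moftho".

Attach person 2nd person -a → mofthoa.
Attach tense present -thosh → mofthoathosh.
Attach polarity negative -kh → mofthoathoshkh.
Attach voice causative -nge → mofthoathoshkhnge.
Apply vowel harmony: mofthoathoshkhnge → mofthoathoshkhnga.
Apply vowel deletion: mofthoathoshkhnga → mofthathoshkhnga.

mofthathoshkhnga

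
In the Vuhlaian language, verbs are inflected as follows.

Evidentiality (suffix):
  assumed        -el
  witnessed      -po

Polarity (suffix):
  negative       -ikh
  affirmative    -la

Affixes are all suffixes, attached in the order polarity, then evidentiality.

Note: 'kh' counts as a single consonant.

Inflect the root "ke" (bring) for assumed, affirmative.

kelael

Attach polarity affirmative -la → kela.
Attach evidentiality assumed -el → kelael.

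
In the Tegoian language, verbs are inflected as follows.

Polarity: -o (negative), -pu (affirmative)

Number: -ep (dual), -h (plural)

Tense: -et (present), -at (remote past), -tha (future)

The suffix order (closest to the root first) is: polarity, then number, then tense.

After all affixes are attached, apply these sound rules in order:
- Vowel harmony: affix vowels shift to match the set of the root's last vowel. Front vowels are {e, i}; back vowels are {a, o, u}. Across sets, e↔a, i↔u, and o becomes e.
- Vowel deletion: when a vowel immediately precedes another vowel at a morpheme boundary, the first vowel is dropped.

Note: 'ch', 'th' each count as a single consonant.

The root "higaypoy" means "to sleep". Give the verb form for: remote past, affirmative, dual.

higaypoypapat

Attach polarity affirmative -pu → higaypoypu.
Attach number dual -ep → higaypoypuep.
Attach tense remote past -at → higaypoypuepat.
Apply vowel harmony: higaypoypuepat → higaypoypuapat.
Apply vowel deletion: higaypoypuapat → higaypoypapat.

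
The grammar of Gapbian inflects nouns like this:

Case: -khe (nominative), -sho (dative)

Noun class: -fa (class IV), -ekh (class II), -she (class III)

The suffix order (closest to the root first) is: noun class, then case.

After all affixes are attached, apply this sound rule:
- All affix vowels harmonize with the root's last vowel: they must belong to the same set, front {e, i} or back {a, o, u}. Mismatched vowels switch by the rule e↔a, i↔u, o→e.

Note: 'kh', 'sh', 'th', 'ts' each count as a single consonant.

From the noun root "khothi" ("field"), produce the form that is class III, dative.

Attach noun class class III -she → khothishe.
Attach case dative -sho → khothishesho.
Apply vowel harmony: khothishesho → khothisheshe.

khothisheshe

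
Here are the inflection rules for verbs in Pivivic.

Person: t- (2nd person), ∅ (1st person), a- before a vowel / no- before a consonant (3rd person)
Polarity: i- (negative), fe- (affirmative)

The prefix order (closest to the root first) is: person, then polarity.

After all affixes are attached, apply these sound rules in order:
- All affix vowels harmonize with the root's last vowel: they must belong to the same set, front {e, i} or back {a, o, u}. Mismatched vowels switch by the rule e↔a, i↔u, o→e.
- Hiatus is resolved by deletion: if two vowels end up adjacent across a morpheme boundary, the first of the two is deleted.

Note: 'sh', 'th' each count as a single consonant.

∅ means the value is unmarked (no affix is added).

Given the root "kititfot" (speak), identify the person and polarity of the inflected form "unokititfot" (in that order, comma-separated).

Segment: i-no-kititfot.
person: a/no- → 3rd person.
polarity: i- → negative.

3rd person, negative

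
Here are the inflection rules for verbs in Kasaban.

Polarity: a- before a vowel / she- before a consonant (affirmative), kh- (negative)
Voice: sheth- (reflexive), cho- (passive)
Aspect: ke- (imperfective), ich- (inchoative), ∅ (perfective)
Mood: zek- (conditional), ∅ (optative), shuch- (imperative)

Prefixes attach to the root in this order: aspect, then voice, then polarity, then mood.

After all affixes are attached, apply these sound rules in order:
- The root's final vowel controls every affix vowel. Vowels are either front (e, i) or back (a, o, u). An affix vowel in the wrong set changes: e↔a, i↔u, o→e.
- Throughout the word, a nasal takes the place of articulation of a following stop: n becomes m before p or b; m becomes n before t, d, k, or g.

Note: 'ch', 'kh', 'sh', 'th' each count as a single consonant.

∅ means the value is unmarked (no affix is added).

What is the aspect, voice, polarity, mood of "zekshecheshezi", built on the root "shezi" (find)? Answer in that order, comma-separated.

perfective, passive, affirmative, conditional

Segment: zek-she-cho-shezi.
aspect: ∅ → perfective.
voice: cho- → passive.
polarity: a/she- → affirmative.
mood: zek- → conditional.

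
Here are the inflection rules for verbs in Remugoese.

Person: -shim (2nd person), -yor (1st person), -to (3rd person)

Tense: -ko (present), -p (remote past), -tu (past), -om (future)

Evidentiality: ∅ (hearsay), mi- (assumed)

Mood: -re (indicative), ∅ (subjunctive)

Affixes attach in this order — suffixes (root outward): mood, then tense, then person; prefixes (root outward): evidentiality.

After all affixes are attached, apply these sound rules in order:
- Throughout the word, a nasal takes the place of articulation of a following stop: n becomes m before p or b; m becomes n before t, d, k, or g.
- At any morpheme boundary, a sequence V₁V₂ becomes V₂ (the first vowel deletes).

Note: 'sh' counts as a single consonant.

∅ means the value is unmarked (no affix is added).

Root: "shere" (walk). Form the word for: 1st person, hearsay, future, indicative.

shereromyor

Attach mood indicative -re → sherere.
Attach tense future -om → sherereom.
Attach person 1st person -yor → sherereomyor.
evidentiality = hearsay: zero marking, form stays sherereomyor.
Nasal assimilation: no change.
Apply vowel deletion: sherereomyor → shereromyor.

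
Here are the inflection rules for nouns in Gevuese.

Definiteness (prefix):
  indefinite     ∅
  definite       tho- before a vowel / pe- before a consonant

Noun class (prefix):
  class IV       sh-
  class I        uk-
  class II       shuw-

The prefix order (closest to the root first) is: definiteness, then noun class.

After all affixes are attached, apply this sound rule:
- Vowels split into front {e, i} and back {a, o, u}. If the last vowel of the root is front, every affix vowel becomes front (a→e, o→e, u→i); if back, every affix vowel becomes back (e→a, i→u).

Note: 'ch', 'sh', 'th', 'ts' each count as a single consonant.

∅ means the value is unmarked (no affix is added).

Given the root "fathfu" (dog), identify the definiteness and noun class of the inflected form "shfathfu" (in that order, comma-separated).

indefinite, class IV

Segment: sh-fathfu.
definiteness: ∅ → indefinite.
noun class: sh- → class IV.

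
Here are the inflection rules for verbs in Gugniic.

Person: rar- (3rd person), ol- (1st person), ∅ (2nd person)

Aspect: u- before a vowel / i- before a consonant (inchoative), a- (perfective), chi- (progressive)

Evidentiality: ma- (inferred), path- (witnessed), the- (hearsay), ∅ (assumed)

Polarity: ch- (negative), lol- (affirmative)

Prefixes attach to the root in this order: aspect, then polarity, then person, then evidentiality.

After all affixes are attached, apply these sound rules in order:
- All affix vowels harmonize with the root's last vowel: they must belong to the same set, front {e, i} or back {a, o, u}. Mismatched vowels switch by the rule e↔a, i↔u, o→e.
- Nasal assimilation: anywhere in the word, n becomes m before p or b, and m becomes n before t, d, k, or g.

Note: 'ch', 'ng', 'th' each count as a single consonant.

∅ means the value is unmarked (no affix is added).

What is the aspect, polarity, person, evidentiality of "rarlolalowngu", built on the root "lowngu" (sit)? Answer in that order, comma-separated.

perfective, affirmative, 3rd person, assumed

Segment: rar-lol-a-lowngu.
aspect: a- → perfective.
polarity: lol- → affirmative.
person: rar- → 3rd person.
evidentiality: ∅ → assumed.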